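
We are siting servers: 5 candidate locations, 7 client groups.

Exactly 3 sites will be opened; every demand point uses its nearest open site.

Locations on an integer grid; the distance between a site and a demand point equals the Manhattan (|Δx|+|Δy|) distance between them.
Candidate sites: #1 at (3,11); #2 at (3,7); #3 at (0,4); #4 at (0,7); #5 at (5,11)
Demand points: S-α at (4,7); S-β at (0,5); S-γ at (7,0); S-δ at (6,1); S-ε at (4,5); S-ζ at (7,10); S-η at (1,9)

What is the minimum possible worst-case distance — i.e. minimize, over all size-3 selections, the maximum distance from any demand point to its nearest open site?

11

Open {#1, #2, #3}.
  Farthest demand point is S-γ at distance 11 (to #2); all others are ≤ 11.
With {#1, #2, #4} the worst case is 11.
With {#1, #2, #5} the worst case is 11.
No size-3 selection achieves below 11.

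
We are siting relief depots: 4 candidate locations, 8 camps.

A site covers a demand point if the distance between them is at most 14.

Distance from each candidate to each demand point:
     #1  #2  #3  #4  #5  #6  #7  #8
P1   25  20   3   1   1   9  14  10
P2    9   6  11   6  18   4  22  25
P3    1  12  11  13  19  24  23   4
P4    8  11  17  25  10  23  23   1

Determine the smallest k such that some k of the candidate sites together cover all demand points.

Coverage sets (demand points within 14 of each site):
  P1: {#3, #4, #5, #6, #7, #8}
  P2: {#1, #2, #3, #4, #6}
  P3: {#1, #2, #3, #4, #8}
  P4: {#1, #2, #5, #8}
No single site covers all 8 demand points.
But {P1, P2} covers everything, so the minimum is 2.

2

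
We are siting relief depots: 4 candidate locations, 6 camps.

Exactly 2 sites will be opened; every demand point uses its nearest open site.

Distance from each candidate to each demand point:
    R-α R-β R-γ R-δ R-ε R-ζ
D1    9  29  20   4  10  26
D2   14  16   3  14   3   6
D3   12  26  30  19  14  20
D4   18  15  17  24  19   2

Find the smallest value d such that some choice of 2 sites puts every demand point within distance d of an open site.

Open {D2, D4}.
  Farthest demand point is R-β at distance 15 (to D4); all others are ≤ 15.
With {D1, D2} the worst case is 16.
With {D2, D3} the worst case is 16.
No size-2 selection achieves below 15.

15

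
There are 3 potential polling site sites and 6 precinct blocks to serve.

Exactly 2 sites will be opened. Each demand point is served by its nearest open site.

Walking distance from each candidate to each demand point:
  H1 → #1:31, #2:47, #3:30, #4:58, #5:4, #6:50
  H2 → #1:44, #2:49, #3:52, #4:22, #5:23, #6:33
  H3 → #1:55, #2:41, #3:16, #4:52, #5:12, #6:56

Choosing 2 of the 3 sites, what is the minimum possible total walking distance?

Open {H1, H2}.
  #1→H1 31, #2→H1 47, #3→H1 30, #4→H2 22, #5→H1 4, #6→H2 33  ⇒ total 167.
Compare {H2, H3}: total 168.
Compare {H1, H3}: total 194.

167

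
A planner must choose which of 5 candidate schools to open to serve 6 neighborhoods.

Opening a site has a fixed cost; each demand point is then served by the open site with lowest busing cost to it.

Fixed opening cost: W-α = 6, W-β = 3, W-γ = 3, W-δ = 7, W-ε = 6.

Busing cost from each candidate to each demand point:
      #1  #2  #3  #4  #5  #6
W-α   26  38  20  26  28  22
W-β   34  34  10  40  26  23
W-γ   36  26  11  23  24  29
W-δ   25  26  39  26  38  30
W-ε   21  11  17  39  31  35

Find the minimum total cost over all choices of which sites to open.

124

Open {W-β, W-γ, W-ε}: assign each demand point to its cheapest open site.
  #1→W-ε 21, #2→W-ε 11, #3→W-β 10, #4→W-γ 23, #5→W-γ 24, #6→W-β 23
  busing cost 112, fixed 12 → total 124.
Compare {W-α, W-γ, W-ε}: busing cost 112 + fixed 15 = 127.
Compare {W-γ, W-ε}: busing cost 119 + fixed 9 = 128.
Compare {W-α, W-β, W-γ, W-ε}: busing cost 111 + fixed 18 = 129.
All other subsets cost ≥ 127. Minimum total cost: 124.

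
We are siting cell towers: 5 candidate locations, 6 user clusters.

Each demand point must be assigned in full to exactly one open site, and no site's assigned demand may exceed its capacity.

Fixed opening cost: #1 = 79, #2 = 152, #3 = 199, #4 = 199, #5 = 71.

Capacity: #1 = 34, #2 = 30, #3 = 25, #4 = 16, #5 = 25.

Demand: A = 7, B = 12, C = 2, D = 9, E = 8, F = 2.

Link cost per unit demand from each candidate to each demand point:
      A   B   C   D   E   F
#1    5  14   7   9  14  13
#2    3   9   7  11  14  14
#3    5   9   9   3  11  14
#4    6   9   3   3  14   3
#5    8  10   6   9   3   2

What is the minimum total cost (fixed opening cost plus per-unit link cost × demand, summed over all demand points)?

426

Open {#1, #5}; cheapest assignment that respects the capacities:
  #1 (cap 34, load 16): A, D — cost 7×5 + 9×9 = 116
  #5 (cap 25, load 24): B, C, E, F — cost 12×10 + 2×6 + 8×3 + 2×2 = 160
  Shipping 276, fixed 150 → total 426.
  Any other capacity-feasible assignment to {#1, #5} ships for at least 276.
Compare {#2, #5}: its best feasible assignment gives total 473.
Compare {#3, #5}: its best feasible assignment gives total 492.
Every other set of open sites that can feasibly serve all demand totals ≥ 473 even under its best assignment. Minimum: 426.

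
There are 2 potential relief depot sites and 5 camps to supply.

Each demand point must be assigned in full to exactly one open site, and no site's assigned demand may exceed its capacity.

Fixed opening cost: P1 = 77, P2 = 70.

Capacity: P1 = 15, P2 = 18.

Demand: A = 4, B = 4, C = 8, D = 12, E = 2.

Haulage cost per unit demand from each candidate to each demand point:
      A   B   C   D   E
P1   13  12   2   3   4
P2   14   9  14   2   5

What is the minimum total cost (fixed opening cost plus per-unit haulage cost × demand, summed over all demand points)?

Open {P1, P2}; cheapest assignment that respects the capacities:
  P1 (cap 15, load 14): A, C, E — cost 4×13 + 8×2 + 2×4 = 76
  P2 (cap 18, load 16): B, D — cost 4×9 + 12×2 = 60
  Shipping 136, fixed 147 → total 283.
  Any other capacity-feasible assignment to {P1, P2} ships for at least 136.
Total demand is 30 and no other set of sites has combined capacity ≥ 30, so {P1, P2} is the only feasible choice of open sites. Minimum: 283.

283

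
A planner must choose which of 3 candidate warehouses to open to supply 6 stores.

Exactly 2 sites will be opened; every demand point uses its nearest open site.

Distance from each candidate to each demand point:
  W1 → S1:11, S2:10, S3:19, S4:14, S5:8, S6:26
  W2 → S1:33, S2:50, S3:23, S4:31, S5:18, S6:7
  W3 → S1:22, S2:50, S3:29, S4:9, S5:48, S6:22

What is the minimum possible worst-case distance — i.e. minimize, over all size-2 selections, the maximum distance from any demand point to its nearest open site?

Open {W1, W2}.
  Farthest demand point is S3 at distance 19 (to W1); all others are ≤ 19.
With {W1, W3} the worst case is 22.
With {W2, W3} the worst case is 50.
No size-2 selection achieves below 19.

19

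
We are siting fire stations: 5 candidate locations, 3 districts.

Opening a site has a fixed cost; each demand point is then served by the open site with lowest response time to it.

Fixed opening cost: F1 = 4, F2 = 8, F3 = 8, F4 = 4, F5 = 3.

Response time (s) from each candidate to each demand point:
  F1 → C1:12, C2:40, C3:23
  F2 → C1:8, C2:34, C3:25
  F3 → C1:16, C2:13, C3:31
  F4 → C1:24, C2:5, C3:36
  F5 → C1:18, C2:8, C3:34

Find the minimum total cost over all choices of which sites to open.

Open {F1, F4}: assign each demand point to its cheapest open site.
  C1→F1 12, C2→F4 5, C3→F1 23
  response time 40, fixed 8 → total 48.
Compare {F1, F5}: response time 43 + fixed 7 = 50.
Compare {F2, F4}: response time 38 + fixed 12 = 50.
Compare {F1, F4, F5}: response time 40 + fixed 11 = 51.
All other subsets cost ≥ 50. Minimum total cost: 48.

48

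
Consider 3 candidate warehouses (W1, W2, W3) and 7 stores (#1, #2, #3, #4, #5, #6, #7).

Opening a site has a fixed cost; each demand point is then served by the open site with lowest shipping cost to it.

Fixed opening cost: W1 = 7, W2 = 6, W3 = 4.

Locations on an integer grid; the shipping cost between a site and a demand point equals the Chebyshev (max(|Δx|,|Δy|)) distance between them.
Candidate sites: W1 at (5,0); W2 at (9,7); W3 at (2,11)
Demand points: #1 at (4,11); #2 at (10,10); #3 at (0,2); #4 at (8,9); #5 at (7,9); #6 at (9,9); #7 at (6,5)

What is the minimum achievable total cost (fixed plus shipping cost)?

32

Open {W2}: assign each demand point to its cheapest open site.
  #1→W2 5, #2→W2 3, #3→W2 9, #4→W2 2, #5→W2 2, #6→W2 2, #7→W2 3
  shipping cost 26, fixed 6 → total 32.
Compare {W2, W3}: shipping cost 23 + fixed 10 = 33.
Compare {W1, W2}: shipping cost 22 + fixed 13 = 35.
Compare {W1, W2, W3}: shipping cost 19 + fixed 17 = 36.
All other subsets cost ≥ 33. Minimum total cost: 32.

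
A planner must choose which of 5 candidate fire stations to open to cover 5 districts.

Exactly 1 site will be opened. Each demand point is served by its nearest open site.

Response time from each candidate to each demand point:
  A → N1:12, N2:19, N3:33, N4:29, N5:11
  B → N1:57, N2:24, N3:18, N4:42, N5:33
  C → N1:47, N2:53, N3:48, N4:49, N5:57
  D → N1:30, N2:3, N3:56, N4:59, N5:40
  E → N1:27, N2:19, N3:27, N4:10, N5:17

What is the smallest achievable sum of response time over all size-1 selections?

Open {E}.
  N1→E 27, N2→E 19, N3→E 27, N4→E 10, N5→E 17  ⇒ total 100.
Compare {A}: total 104.
Compare {B}: total 174.
No size-1 selection does better; minimum is 100.

100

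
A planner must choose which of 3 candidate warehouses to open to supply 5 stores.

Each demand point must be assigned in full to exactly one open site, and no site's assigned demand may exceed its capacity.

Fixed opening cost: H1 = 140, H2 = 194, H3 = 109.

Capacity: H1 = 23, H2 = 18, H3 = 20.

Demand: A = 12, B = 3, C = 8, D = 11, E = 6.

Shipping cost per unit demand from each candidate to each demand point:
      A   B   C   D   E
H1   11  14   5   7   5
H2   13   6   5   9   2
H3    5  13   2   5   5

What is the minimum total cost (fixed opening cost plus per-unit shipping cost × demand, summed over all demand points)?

474

Open {H1, H3}; cheapest assignment that respects the capacities:
  H1 (cap 23, load 20): B, D, E — cost 3×14 + 11×7 + 6×5 = 149
  H3 (cap 20, load 20): A, C — cost 12×5 + 8×2 = 76
  Shipping 225, fixed 249 → total 474.
  Any other capacity-feasible assignment to {H1, H3} ships for at least 225.
Compare {H1, H2}: its best feasible assignment gives total 613.
Compare {H1, H2, H3}: its best feasible assignment gives total 626.
Every other set of open sites that can feasibly serve all demand totals ≥ 613 even under its best assignment. Minimum: 474.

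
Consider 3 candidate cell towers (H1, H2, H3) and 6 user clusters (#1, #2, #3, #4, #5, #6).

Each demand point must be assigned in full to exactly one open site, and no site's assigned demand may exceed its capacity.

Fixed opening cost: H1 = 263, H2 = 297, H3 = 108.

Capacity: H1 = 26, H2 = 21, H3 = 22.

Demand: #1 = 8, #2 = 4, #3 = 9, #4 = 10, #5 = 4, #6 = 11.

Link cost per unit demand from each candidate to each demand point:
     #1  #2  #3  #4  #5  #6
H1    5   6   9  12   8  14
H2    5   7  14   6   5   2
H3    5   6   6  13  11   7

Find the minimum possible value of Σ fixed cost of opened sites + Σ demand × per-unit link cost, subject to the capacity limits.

Open {H1, H3}; cheapest assignment that respects the capacities:
  H1 (cap 26, load 26): #1, #2, #4, #5 — cost 8×5 + 4×6 + 10×12 + 4×8 = 216
  H3 (cap 22, load 20): #3, #6 — cost 9×6 + 11×7 = 131
  Shipping 347, fixed 371 → total 718.
  Any other capacity-feasible assignment to {H1, H3} ships for at least 347.
Compare {H1, H2}: its best feasible assignment gives total 819.
Compare {H1, H2, H3}: its best feasible assignment gives total 900.
Every other set of open sites that can feasibly serve all demand totals ≥ 819 even under its best assignment. Minimum: 718.

718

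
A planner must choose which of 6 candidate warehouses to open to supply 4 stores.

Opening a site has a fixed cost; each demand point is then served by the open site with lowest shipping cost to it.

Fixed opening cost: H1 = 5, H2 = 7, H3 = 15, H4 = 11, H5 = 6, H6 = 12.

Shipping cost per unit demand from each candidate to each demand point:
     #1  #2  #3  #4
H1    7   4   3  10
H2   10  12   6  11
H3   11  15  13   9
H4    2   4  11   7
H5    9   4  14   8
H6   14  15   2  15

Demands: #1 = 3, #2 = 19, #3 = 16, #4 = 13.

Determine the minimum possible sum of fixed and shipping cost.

228

Open {H4, H6}: assign each demand point to its cheapest open site.
  #1→H4 3×2=6, #2→H4 19×4=76, #3→H6 16×2=32, #4→H4 13×7=91
  shipping cost 205, fixed 23 → total 228.
Compare {H1, H4, H6}: shipping cost 205 + fixed 28 = 233.
Compare {H4, H5, H6}: shipping cost 205 + fixed 29 = 234.
Compare {H2, H4, H6}: shipping cost 205 + fixed 30 = 235.
All other subsets cost ≥ 233. Minimum total cost: 228.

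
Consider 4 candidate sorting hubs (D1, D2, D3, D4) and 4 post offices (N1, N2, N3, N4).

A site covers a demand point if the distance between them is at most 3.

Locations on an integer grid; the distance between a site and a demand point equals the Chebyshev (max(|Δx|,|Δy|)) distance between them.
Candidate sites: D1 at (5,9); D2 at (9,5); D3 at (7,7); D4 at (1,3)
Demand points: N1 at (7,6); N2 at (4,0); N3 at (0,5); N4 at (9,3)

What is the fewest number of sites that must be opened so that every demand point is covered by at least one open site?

2

Coverage sets (demand points within 3 of each site):
  D1: {N1}
  D2: {N1, N4}
  D3: {N1}
  D4: {N2, N3}
No single site covers all 4 demand points.
But {D2, D4} covers everything, so the minimum is 2.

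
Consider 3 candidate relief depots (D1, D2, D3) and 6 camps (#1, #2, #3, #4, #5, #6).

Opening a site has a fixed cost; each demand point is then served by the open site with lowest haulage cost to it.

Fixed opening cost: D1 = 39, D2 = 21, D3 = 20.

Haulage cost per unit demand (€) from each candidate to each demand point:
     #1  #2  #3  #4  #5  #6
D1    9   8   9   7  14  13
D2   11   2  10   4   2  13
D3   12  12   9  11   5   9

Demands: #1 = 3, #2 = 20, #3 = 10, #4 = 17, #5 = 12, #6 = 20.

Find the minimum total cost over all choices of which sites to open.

476

Open {D2, D3}: assign each demand point to its cheapest open site.
  #1→D2 3×11=33, #2→D2 20×2=40, #3→D3 10×9=90, #4→D2 17×4=68, #5→D2 12×2=24, #6→D3 20×9=180
  haulage cost 435, fixed 41 → total 476.
Compare {D1, D2, D3}: haulage cost 429 + fixed 80 = 509.
Compare {D2}: haulage cost 525 + fixed 21 = 546.
Compare {D1, D2}: haulage cost 509 + fixed 60 = 569.
All other subsets cost ≥ 509. Minimum total cost: 476.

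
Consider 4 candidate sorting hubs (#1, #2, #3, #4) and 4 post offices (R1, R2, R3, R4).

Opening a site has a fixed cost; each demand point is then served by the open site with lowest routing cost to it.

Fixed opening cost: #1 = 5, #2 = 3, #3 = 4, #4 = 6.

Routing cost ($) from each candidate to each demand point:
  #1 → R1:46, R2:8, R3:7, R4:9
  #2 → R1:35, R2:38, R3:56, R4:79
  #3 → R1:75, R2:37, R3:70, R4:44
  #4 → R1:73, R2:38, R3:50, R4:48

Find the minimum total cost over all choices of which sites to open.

67

Open {#1, #2}: assign each demand point to its cheapest open site.
  R1→#2 35, R2→#1 8, R3→#1 7, R4→#1 9
  routing cost 59, fixed 8 → total 67.
Compare {#1, #2, #3}: routing cost 59 + fixed 12 = 71.
Compare {#1, #2, #4}: routing cost 59 + fixed 14 = 73.
Compare {#1}: routing cost 70 + fixed 5 = 75.
All other subsets cost ≥ 71. Minimum total cost: 67.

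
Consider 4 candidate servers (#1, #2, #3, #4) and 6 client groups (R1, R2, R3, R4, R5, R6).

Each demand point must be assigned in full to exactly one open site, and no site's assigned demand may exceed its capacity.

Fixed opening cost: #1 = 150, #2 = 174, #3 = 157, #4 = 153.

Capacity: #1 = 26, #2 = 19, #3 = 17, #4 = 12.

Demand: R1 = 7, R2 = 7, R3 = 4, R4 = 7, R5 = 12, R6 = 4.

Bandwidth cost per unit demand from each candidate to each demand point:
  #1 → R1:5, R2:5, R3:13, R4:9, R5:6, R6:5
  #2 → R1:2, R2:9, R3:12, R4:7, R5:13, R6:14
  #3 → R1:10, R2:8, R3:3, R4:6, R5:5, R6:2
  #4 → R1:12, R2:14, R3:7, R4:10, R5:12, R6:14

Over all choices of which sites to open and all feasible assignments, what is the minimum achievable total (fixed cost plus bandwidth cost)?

511

Open {#1, #3}; cheapest assignment that respects the capacities:
  #1 (cap 26, load 26): R1, R2, R5 — cost 7×5 + 7×5 + 12×6 = 142
  #3 (cap 17, load 15): R3, R4, R6 — cost 4×3 + 7×6 + 4×2 = 62
  Shipping 204, fixed 307 → total 511.
  Any other capacity-feasible assignment to {#1, #3} ships for at least 204.
Compare {#1, #2}: its best feasible assignment gives total 562.
Compare {#1, #2, #3}: its best feasible assignment gives total 664.
Every other set of open sites that can feasibly serve all demand totals ≥ 562 even under its best assignment. Minimum: 511.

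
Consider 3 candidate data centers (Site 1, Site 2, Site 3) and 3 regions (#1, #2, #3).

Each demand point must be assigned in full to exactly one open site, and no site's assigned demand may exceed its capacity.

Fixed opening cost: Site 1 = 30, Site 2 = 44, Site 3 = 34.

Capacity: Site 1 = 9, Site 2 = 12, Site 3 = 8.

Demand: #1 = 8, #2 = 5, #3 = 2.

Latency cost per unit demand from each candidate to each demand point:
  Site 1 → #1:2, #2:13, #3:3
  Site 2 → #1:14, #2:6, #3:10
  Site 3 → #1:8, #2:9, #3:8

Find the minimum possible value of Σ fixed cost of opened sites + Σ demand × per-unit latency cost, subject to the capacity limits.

140

Open {Site 1, Site 2}; cheapest assignment that respects the capacities:
  Site 1 (cap 9, load 8): #1 — cost 8×2 = 16
  Site 2 (cap 12, load 7): #2, #3 — cost 5×6 + 2×10 = 50
  Shipping 66, fixed 74 → total 140.
  Any other capacity-feasible assignment to {Site 1, Site 2} ships for at least 66.
Compare {Site 1, Site 3}: its best feasible assignment gives total 141.
Compare {Site 1, Site 2, Site 3}: its best feasible assignment gives total 170.
Every other set of open sites that can feasibly serve all demand totals ≥ 141 even under its best assignment. Minimum: 140.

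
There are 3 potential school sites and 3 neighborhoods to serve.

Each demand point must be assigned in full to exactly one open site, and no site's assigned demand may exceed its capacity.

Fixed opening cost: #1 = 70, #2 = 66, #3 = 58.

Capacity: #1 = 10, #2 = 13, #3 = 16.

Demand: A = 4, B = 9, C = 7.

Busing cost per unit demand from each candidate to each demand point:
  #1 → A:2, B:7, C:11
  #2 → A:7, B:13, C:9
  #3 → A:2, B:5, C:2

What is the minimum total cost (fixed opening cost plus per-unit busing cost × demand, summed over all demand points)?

Open {#1, #3}; cheapest assignment that respects the capacities:
  #1 (cap 10, load 4): A — cost 4×2 = 8
  #3 (cap 16, load 16): B, C — cost 9×5 + 7×2 = 59
  Shipping 67, fixed 128 → total 195.
  Any other capacity-feasible assignment to {#1, #3} ships for at least 67.
Compare {#2, #3}: its best feasible assignment gives total 211.
Compare {#1, #2, #3}: its best feasible assignment gives total 261.
Every other set of open sites that can feasibly serve all demand totals ≥ 211 even under its best assignment. Minimum: 195.

195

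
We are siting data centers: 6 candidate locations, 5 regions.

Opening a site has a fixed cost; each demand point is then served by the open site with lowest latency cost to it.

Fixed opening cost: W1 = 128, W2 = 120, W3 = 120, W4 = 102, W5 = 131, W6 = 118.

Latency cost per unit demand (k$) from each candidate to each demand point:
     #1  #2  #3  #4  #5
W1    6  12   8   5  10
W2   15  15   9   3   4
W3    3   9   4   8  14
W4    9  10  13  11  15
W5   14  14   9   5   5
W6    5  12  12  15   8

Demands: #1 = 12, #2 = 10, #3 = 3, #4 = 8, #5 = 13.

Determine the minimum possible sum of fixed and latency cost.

454

Open {W2, W3}: assign each demand point to its cheapest open site.
  #1→W3 12×3=36, #2→W3 10×9=90, #3→W3 3×4=12, #4→W2 8×3=24, #5→W2 13×4=52
  latency cost 214, fixed 240 → total 454.
Compare {W3, W5}: latency cost 243 + fixed 251 = 494.
Compare {W3}: latency cost 384 + fixed 120 = 504.
Compare {W1}: latency cost 386 + fixed 128 = 514.
All other subsets cost ≥ 494. Minimum total cost: 454.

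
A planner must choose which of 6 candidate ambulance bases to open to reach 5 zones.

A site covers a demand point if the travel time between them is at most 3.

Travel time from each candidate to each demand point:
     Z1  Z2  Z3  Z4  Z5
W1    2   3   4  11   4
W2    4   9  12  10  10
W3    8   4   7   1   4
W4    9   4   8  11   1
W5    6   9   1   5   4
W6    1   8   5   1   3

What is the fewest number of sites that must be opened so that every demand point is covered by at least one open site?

Coverage sets (demand points within 3 of each site):
  W1: {Z1, Z2}
  W2: {}
  W3: {Z4}
  W4: {Z5}
  W5: {Z3}
  W6: {Z1, Z4, Z5}
No 2 sites suffice: every size-2 union leaves at least one demand point uncovered.
But {W1, W5, W6} covers everything, so the minimum is 3.

3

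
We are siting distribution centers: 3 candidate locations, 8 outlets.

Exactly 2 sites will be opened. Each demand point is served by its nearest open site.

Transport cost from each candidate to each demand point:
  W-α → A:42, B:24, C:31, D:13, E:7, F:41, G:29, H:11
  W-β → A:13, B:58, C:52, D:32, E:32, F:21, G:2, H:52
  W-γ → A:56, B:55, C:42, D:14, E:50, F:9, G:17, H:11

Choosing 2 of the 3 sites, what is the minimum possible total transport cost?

Open {W-α, W-β}.
  A→W-β 13, B→W-α 24, C→W-α 31, D→W-α 13, E→W-α 7, F→W-β 21, G→W-β 2, H→W-α 11  ⇒ total 122.
Compare {W-α, W-γ}: total 154.
Compare {W-β, W-γ}: total 178.

122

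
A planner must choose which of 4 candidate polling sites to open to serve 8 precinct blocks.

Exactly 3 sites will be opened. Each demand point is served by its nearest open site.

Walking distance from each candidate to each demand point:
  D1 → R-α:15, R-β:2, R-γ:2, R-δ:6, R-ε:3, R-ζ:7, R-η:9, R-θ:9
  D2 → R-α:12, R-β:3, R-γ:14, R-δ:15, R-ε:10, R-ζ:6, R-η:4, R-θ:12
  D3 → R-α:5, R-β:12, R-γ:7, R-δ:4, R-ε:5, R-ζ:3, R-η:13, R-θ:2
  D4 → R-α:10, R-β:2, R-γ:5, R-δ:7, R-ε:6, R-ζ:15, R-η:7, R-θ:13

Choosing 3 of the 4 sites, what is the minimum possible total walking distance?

Open {D1, D2, D3}.
  R-α→D3 5, R-β→D1 2, R-γ→D1 2, R-δ→D3 4, R-ε→D1 3, R-ζ→D3 3, R-η→D2 4, R-θ→D3 2  ⇒ total 25.
Compare {D1, D3, D4}: total 28.
Compare {D2, D3, D4}: total 30.
No size-3 selection does better; minimum is 25.

25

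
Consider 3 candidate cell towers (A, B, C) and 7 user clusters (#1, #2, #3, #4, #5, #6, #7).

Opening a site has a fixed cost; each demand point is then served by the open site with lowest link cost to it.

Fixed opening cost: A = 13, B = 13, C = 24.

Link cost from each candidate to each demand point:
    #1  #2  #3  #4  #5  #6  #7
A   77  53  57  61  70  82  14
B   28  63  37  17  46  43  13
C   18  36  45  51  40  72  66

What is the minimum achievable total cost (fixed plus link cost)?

Open {B, C}: assign each demand point to its cheapest open site.
  #1→C 18, #2→C 36, #3→B 37, #4→B 17, #5→C 40, #6→B 43, #7→B 13
  link cost 204, fixed 37 → total 241.
Compare {A, B, C}: link cost 204 + fixed 50 = 254.
Compare {B}: link cost 247 + fixed 13 = 260.
Compare {A, B}: link cost 237 + fixed 26 = 263.
All other subsets cost ≥ 254. Minimum total cost: 241.

241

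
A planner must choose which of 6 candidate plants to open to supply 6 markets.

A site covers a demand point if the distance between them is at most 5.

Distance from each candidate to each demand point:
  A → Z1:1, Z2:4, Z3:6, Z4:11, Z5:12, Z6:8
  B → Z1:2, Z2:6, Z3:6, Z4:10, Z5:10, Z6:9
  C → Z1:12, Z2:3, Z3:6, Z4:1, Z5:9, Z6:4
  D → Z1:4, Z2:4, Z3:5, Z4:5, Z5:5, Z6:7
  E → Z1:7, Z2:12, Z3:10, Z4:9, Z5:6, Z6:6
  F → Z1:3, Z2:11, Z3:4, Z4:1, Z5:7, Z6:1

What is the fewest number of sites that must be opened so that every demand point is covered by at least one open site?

Coverage sets (demand points within 5 of each site):
  A: {Z1, Z2}
  B: {Z1}
  C: {Z2, Z4, Z6}
  D: {Z1, Z2, Z3, Z4, Z5}
  E: {}
  F: {Z1, Z3, Z4, Z6}
No single site covers all 6 demand points.
But {C, D} covers everything, so the minimum is 2.

2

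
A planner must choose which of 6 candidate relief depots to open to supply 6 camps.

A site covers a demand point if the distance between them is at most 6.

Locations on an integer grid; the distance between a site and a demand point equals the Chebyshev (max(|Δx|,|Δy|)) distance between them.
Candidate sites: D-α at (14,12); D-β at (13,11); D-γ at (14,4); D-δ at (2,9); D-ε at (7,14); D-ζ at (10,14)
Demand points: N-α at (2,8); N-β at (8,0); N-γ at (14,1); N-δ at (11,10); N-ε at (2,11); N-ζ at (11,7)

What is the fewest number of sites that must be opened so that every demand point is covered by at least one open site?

2

Coverage sets (demand points within 6 of each site):
  D-α: {N-δ, N-ζ}
  D-β: {N-δ, N-ζ}
  D-γ: {N-β, N-γ, N-δ, N-ζ}
  D-δ: {N-α, N-ε}
  D-ε: {N-α, N-δ, N-ε}
  D-ζ: {N-δ}
No single site covers all 6 demand points.
But {D-γ, D-δ} covers everything, so the minimum is 2.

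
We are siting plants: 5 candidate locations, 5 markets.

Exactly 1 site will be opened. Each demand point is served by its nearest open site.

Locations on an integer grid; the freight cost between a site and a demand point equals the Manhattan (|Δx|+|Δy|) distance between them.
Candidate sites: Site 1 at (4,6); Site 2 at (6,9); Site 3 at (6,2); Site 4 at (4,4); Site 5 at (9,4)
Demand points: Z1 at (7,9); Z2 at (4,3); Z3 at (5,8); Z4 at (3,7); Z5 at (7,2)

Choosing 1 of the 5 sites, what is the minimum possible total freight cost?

21

Open {Site 1}.
  Z1→Site 1 6, Z2→Site 1 3, Z3→Site 1 3, Z4→Site 1 2, Z5→Site 1 7  ⇒ total 21.
Compare {Site 4}: total 23.
Compare {Site 2}: total 24.
No size-1 selection does better; minimum is 21.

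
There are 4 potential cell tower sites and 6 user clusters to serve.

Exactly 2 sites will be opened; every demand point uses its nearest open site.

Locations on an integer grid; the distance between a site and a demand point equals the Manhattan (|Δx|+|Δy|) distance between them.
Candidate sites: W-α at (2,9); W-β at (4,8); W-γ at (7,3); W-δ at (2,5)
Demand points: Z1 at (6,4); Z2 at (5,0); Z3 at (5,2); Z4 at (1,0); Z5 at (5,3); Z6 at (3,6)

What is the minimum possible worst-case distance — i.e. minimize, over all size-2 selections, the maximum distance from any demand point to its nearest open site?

6

Open {W-γ, W-δ}.
  Farthest demand point is Z4 at distance 6 (to W-δ); all others are ≤ 6.
With {W-α, W-δ} the worst case is 8.
With {W-β, W-δ} the worst case is 8.
No size-2 selection achieves below 6.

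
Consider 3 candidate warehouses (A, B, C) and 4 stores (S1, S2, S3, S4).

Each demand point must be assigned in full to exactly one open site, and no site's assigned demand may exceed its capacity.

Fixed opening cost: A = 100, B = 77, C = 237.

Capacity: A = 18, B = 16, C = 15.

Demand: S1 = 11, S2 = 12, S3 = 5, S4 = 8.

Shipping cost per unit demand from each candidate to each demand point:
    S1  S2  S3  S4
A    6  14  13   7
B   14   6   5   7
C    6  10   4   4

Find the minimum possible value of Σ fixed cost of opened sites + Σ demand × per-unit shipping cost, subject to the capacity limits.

Open {A, B, C}; cheapest assignment that respects the capacities:
  A (cap 18, load 11): S1 — cost 11×6 = 66
  B (cap 16, load 12): S2 — cost 12×6 = 72
  C (cap 15, load 13): S3, S4 — cost 5×4 + 8×4 = 52
  Shipping 190, fixed 414 → total 604.
  Any other capacity-feasible assignment to {A, B, C} ships for at least 190.
Total demand is 36 and no other set of sites has combined capacity ≥ 36, so {A, B, C} is the only feasible choice of open sites. Minimum: 604.

604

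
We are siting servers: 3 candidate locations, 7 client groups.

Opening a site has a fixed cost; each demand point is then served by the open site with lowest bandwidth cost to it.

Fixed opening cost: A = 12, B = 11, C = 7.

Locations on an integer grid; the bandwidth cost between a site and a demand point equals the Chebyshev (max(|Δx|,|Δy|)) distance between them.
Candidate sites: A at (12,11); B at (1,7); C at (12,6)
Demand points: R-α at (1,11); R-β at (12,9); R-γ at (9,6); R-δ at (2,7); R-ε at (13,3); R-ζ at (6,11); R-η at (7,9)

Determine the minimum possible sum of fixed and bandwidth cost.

42

Open {B, C}: assign each demand point to its cheapest open site.
  R-α→B 4, R-β→C 3, R-γ→C 3, R-δ→B 1, R-ε→C 3, R-ζ→B 5, R-η→C 5
  bandwidth cost 24, fixed 18 → total 42.
Compare {C}: bandwidth cost 41 + fixed 7 = 48.
Compare {A, B}: bandwidth cost 30 + fixed 23 = 53.
Compare {A, B, C}: bandwidth cost 23 + fixed 30 = 53.
All other subsets cost ≥ 48. Minimum total cost: 42.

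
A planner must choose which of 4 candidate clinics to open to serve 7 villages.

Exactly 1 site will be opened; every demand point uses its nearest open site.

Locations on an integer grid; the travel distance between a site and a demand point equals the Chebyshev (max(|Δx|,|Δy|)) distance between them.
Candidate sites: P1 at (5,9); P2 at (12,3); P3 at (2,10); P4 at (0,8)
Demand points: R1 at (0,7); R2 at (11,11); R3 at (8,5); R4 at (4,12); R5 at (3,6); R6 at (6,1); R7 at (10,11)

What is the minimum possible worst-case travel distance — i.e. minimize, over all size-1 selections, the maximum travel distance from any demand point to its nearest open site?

Open {P1}.
  Farthest demand point is R6 at travel distance 8 (to P1); all others are ≤ 8.
With {P3} the worst case is 9.
With {P4} the worst case is 11.
No size-1 selection achieves below 8.

8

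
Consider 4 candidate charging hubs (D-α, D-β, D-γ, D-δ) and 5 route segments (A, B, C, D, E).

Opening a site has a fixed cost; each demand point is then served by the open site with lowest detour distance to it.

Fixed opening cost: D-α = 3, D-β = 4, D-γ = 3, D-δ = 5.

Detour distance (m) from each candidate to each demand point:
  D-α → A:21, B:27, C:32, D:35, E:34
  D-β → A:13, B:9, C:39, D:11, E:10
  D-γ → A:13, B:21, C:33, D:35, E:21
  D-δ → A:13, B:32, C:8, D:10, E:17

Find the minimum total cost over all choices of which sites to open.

59

Open {D-β, D-δ}: assign each demand point to its cheapest open site.
  A→D-β 13, B→D-β 9, C→D-δ 8, D→D-δ 10, E→D-β 10
  detour distance 50, fixed 9 → total 59.
Compare {D-α, D-β, D-δ}: detour distance 50 + fixed 12 = 62.
Compare {D-β, D-γ, D-δ}: detour distance 50 + fixed 12 = 62.
Compare {D-α, D-β, D-γ, D-δ}: detour distance 50 + fixed 15 = 65.
All other subsets cost ≥ 62. Minimum total cost: 59.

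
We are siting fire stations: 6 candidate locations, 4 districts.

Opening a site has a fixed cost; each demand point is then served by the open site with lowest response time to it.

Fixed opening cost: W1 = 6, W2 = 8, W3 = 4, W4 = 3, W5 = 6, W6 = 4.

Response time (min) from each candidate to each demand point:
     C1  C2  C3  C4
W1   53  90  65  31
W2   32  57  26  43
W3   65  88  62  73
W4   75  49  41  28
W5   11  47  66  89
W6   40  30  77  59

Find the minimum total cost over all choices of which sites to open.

116

Open {W2, W4, W5, W6}: assign each demand point to its cheapest open site.
  C1→W5 11, C2→W6 30, C3→W2 26, C4→W4 28
  response time 95, fixed 21 → total 116.
Compare {W2, W3, W4, W5, W6}: response time 95 + fixed 25 = 120.
Compare {W1, W2, W5, W6}: response time 98 + fixed 24 = 122.
Compare {W1, W2, W4, W5, W6}: response time 95 + fixed 27 = 122.
All other subsets cost ≥ 120. Minimum total cost: 116.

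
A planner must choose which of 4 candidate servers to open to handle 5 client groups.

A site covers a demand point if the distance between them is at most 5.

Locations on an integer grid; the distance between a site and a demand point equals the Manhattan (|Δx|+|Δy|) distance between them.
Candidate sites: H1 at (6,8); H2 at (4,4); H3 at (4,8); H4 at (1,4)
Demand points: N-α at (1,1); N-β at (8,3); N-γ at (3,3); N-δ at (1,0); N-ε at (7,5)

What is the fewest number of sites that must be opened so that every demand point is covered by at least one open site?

2

Coverage sets (demand points within 5 of each site):
  H1: {N-ε}
  H2: {N-β, N-γ, N-ε}
  H3: {}
  H4: {N-α, N-γ, N-δ}
No single site covers all 5 demand points.
But {H2, H4} covers everything, so the minimum is 2.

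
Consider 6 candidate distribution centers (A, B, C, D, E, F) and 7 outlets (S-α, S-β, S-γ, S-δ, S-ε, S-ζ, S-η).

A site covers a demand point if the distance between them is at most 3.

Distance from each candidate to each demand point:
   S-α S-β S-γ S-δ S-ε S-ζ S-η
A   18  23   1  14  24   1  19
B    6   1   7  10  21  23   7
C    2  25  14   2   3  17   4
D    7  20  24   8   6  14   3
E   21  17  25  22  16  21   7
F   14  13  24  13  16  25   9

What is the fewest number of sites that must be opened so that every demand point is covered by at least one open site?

Coverage sets (demand points within 3 of each site):
  A: {S-γ, S-ζ}
  B: {S-β}
  C: {S-α, S-δ, S-ε}
  D: {S-η}
  E: {}
  F: {}
No 3 sites suffice: every size-3 union leaves at least one demand point uncovered.
But {A, B, C, D} covers everything, so the minimum is 4.

4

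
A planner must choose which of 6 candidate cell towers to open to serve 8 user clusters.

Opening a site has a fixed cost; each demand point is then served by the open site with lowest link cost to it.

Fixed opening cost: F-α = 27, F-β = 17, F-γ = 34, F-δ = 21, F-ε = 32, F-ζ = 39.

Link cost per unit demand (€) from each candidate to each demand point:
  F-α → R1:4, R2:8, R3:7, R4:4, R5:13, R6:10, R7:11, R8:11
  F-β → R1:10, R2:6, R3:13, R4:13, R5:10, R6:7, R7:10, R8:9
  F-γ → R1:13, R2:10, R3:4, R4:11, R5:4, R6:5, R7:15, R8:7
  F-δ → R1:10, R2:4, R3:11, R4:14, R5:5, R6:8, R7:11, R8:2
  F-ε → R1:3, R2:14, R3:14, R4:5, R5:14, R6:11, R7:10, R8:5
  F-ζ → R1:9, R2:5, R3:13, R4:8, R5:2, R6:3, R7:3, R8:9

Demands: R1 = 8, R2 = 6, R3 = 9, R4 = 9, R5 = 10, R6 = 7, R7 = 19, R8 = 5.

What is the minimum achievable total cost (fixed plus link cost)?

Open {F-α, F-δ, F-ζ}: assign each demand point to its cheapest open site.
  R1→F-α 8×4=32, R2→F-δ 6×4=24, R3→F-α 9×7=63, R4→F-α 9×4=36, R5→F-ζ 10×2=20, R6→F-ζ 7×3=21, R7→F-ζ 19×3=57, R8→F-δ 5×2=10
  link cost 263, fixed 87 → total 350.
Compare {F-α, F-γ, F-δ, F-ζ}: link cost 236 + fixed 121 = 357.
Compare {F-γ, F-ε, F-ζ}: link cost 258 + fixed 105 = 363.
Compare {F-γ, F-δ, F-ε, F-ζ}: link cost 237 + fixed 126 = 363.
All other subsets cost ≥ 357. Minimum total cost: 350.

350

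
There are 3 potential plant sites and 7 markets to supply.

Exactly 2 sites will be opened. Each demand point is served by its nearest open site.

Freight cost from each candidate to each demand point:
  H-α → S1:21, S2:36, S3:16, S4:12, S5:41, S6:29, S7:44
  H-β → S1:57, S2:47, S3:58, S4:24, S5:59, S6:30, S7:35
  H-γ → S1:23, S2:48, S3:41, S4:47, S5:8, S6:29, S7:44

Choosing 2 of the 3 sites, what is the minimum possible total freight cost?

Open {H-α, H-γ}.
  S1→H-α 21, S2→H-α 36, S3→H-α 16, S4→H-α 12, S5→H-γ 8, S6→H-α 29, S7→H-α 44  ⇒ total 166.
Compare {H-α, H-β}: total 190.
Compare {H-β, H-γ}: total 207.

166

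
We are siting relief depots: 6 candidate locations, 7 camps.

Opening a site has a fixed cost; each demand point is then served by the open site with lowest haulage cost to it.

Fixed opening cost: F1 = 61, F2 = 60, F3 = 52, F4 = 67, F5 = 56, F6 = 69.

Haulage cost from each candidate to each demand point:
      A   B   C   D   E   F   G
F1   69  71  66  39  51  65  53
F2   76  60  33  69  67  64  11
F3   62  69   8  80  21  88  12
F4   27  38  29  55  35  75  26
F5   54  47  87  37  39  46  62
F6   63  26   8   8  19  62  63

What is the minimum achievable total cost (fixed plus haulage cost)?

Open {F4, F6}: assign each demand point to its cheapest open site.
  A→F4 27, B→F6 26, C→F6 8, D→F6 8, E→F6 19, F→F6 62, G→F4 26
  haulage cost 176, fixed 136 → total 312.
Compare {F6}: haulage cost 249 + fixed 69 = 318.
Compare {F3, F6}: haulage cost 197 + fixed 121 = 318.
Compare {F2, F6}: haulage cost 197 + fixed 129 = 326.
All other subsets cost ≥ 318. Minimum total cost: 312.

312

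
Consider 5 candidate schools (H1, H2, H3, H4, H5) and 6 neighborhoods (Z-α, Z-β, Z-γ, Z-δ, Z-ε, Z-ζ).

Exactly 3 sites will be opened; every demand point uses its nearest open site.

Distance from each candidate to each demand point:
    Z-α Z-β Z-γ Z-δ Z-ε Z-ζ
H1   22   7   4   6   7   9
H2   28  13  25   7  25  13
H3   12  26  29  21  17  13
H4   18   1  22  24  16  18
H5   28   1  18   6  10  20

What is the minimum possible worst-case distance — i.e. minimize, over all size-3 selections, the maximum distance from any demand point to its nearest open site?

12

Open {H1, H2, H3}.
  Farthest demand point is Z-α at distance 12 (to H3); all others are ≤ 12.
With {H1, H3, H4} the worst case is 12.
With {H1, H3, H5} the worst case is 12.
No size-3 selection achieves below 12.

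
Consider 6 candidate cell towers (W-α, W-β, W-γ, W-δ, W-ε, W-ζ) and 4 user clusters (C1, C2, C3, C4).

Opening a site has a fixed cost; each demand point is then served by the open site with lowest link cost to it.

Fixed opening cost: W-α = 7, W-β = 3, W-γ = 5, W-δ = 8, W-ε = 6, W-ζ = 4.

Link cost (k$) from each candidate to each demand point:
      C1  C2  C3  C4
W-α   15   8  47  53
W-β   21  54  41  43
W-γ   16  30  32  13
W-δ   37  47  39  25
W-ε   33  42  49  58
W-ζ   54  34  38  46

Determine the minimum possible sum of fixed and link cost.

80

Open {W-α, W-γ}: assign each demand point to its cheapest open site.
  C1→W-α 15, C2→W-α 8, C3→W-γ 32, C4→W-γ 13
  link cost 68, fixed 12 → total 80.
Compare {W-α, W-β, W-γ}: link cost 68 + fixed 15 = 83.
Compare {W-α, W-γ, W-ζ}: link cost 68 + fixed 16 = 84.
Compare {W-α, W-γ, W-ε}: link cost 68 + fixed 18 = 86.
All other subsets cost ≥ 83. Minimum total cost: 80.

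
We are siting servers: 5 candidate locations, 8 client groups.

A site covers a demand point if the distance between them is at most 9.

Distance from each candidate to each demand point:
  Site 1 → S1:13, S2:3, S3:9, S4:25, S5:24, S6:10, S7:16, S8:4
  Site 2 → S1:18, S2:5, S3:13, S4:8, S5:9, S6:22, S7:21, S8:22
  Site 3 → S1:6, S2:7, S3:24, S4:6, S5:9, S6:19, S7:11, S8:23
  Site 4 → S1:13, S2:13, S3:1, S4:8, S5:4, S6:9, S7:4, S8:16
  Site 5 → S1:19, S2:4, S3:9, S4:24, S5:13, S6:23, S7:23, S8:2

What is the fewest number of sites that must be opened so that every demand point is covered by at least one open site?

3

Coverage sets (demand points within 9 of each site):
  Site 1: {S2, S3, S8}
  Site 2: {S2, S4, S5}
  Site 3: {S1, S2, S4, S5}
  Site 4: {S3, S4, S5, S6, S7}
  Site 5: {S2, S3, S8}
No 2 sites suffice: every size-2 union leaves at least one demand point uncovered.
But {Site 1, Site 3, Site 4} covers everything, so the minimum is 3.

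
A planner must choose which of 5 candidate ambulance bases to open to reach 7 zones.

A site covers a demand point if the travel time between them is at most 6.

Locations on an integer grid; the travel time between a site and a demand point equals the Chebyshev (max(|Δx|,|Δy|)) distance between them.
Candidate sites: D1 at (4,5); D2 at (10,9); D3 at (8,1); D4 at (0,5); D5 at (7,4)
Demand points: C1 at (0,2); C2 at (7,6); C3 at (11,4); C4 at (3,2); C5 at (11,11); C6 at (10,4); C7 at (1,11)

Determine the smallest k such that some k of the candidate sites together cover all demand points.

Coverage sets (demand points within 6 of each site):
  D1: {C1, C2, C4, C6, C7}
  D2: {C2, C3, C5, C6}
  D3: {C2, C3, C4, C6}
  D4: {C1, C4, C7}
  D5: {C2, C3, C4, C6}
No single site covers all 7 demand points.
But {D1, D2} covers everything, so the minimum is 2.

2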